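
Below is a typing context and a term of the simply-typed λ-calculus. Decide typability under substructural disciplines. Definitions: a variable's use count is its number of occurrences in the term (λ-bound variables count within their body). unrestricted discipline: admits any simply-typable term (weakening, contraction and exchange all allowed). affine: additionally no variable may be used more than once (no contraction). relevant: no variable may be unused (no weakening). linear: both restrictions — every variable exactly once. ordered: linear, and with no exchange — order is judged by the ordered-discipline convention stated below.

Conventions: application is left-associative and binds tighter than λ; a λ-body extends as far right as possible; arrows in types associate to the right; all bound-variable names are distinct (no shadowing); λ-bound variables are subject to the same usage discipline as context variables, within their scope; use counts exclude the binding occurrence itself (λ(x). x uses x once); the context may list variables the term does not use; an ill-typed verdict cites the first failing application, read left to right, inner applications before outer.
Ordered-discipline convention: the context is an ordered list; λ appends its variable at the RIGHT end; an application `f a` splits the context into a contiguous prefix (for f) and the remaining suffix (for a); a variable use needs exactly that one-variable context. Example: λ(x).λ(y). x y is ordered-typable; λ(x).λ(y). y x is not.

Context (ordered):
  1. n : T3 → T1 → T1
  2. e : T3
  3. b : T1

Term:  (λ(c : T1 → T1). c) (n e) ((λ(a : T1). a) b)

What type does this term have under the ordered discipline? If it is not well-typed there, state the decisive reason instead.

term : T1
use counts: n=1; e=1; b=1; c [bound]=1; a [bound]=1
uses in reading order: c, n, e, a, b
typing: well-typed — term : T1
summary: ordered ✓, linear ✓, affine ✓, relevant ✓, unrestricted ✓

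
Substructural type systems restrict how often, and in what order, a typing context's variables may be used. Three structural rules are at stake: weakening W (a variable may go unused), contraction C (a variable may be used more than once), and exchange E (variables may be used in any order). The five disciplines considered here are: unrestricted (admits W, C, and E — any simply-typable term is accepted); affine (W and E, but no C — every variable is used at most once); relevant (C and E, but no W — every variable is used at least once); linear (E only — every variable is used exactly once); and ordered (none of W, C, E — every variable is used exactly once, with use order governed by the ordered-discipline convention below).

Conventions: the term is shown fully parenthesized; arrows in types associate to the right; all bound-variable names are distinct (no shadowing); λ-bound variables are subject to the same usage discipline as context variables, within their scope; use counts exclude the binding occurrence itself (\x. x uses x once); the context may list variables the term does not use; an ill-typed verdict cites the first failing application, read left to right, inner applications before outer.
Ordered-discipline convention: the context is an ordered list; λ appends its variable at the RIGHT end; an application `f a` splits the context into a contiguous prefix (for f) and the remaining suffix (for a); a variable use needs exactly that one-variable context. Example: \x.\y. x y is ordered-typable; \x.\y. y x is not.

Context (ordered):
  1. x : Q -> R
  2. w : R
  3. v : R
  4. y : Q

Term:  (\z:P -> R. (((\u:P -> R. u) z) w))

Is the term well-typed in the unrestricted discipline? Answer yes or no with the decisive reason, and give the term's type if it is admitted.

no — fails simple typing
counts: x: 0×, w: 1×, v: 0×, y: 0×, z (bound): 1×, u (bound): 1×
left-to-right use order: u, z, w
typing: ill-typed: an application expects P but receives R
summary: ordered ✗, linear ✗, affine ✗, relevant ✗, unrestricted ✗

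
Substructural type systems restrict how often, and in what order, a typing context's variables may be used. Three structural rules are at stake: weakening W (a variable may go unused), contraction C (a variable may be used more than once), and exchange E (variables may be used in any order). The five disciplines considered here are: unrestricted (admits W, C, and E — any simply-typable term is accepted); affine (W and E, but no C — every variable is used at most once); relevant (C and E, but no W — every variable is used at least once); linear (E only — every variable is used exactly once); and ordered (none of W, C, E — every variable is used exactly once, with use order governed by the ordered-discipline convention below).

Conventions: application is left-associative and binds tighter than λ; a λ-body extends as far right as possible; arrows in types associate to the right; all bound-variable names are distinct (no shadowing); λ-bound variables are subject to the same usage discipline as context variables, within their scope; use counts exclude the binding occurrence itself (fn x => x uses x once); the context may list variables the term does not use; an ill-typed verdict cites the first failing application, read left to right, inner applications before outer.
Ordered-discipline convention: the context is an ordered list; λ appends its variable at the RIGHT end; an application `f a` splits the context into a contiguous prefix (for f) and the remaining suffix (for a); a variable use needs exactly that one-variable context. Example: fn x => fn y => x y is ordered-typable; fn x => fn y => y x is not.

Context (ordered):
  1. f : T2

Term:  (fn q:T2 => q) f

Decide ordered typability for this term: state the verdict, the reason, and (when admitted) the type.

yes — single-use (f, q), ordered derivation ok; term : T2
variable uses: f: 1×, q [bound]: 1×
use order (left to right): q, f
typing: well-typed at T2
per-discipline verdicts: ordered ✓ · linear ✓ · affine ✓ · relevant ✓ · unrestricted ✓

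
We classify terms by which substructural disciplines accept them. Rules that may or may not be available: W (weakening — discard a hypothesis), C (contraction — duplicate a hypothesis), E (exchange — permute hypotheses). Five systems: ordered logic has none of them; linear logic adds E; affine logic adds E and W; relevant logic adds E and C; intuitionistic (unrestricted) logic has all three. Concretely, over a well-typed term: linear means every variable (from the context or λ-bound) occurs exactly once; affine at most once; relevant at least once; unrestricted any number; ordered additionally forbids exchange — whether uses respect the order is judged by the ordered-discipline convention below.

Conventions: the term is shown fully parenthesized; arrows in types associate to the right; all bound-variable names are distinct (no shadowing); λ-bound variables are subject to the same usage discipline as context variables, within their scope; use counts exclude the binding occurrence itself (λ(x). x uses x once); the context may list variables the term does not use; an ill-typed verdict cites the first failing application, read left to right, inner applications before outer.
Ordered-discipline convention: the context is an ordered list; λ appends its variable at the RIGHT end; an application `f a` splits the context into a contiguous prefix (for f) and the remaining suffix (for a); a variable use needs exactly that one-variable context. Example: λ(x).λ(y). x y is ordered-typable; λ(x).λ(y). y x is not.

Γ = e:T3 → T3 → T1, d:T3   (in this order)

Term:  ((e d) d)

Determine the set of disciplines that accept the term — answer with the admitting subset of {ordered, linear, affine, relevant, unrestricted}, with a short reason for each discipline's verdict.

accepted by: relevant, unrestricted
counts: e ×1, d ×2
order of uses: e, d, d
typing: well-typed — term : T1
ordered: ✗, needs contraction — d ×2
linear: ✗, needs contraction — d ×2
affine: ✗, needs contraction — d ×2
relevant: ✓, none of e, d goes unused
unrestricted: ✓, well-typed at T1; no restrictions here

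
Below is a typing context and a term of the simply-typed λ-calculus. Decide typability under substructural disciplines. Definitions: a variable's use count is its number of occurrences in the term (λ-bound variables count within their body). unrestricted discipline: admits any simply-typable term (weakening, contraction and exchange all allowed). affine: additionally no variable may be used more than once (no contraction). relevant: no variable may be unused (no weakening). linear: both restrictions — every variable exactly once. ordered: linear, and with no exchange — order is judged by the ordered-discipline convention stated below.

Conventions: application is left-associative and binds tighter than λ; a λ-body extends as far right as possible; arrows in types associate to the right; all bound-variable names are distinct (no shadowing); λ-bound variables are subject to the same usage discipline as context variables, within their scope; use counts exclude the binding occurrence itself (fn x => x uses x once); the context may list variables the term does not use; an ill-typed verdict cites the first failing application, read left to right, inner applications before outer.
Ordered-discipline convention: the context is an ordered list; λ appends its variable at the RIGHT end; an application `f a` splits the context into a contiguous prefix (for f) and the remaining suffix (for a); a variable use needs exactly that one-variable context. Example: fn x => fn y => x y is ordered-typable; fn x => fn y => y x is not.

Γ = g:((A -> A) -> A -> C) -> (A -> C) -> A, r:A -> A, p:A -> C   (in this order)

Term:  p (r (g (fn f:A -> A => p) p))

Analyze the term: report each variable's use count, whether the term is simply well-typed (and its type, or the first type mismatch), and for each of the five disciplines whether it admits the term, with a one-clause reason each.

use counts: g: 1×, r: 1×, p: 3×, f [bound]: 0×
order of uses: p, r, g, p, p
typing: well-typed at C
ordered: ✗, repeated use of p ×3; needs weakening: f unused
linear: ✗, repeated use of p ×3; needs weakening: f unused
affine: ✗, repeated use of p ×3
relevant: ✗, needs weakening: f unused
unrestricted: ✓, typability at C is all that's needed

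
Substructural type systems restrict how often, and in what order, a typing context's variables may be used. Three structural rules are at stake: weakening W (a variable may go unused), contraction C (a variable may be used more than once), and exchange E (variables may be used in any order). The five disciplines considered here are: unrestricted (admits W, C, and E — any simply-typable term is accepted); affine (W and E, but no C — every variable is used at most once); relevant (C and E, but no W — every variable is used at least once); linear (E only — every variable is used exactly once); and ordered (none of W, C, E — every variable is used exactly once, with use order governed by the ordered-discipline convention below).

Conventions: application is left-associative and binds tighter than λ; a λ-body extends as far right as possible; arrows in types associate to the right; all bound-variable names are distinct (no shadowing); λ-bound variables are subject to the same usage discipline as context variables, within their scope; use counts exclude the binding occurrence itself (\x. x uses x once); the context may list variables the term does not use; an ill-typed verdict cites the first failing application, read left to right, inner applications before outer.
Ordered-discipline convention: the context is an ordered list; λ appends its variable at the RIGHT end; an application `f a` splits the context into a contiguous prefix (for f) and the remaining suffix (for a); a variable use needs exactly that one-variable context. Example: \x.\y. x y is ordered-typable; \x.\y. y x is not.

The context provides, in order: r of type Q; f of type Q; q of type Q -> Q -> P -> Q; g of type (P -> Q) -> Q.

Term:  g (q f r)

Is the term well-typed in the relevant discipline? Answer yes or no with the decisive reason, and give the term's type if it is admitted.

yes — every one of r, f, q, g appears; term : Q
use counts: r=1; f=1; q=1; g=1
left-to-right use order: g, q, f, r
typing: well-typed at Q
summary: ordered ✗ | linear ✓ | affine ✓ | relevant ✓ | unrestricted ✓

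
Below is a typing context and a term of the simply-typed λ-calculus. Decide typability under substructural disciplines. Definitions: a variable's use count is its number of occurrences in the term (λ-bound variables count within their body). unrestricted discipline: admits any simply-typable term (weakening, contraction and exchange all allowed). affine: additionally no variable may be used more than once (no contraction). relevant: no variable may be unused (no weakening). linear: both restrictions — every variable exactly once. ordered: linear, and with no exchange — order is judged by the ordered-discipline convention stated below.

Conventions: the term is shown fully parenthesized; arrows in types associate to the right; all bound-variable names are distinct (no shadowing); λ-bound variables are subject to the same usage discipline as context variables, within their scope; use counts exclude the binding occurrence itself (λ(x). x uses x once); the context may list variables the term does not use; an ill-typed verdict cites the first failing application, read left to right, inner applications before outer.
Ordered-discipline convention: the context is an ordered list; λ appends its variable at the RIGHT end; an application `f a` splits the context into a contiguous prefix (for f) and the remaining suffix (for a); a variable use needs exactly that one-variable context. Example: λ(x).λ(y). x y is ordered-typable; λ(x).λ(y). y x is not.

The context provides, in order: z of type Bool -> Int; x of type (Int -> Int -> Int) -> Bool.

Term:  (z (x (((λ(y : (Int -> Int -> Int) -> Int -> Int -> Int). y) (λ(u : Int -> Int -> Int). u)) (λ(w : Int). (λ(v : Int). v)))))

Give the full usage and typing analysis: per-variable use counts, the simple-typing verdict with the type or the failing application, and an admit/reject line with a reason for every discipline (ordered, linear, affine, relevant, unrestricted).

variable uses: z: 1×, x: 1×, y [bound]: 1×, u [bound]: 1×, w [bound]: 0×, v [bound]: 1×
uses in reading order: z, x, y, u, v
typing: well-typed at Int
ordered: ✗, unused: w — weakening required
linear: ✗, unused: w — weakening required
affine: ✓, no duplicate uses among z, x, y, u, w, v
relevant: ✗, unused: w — weakening required
unrestricted: ✓, typability at Int is all that's needed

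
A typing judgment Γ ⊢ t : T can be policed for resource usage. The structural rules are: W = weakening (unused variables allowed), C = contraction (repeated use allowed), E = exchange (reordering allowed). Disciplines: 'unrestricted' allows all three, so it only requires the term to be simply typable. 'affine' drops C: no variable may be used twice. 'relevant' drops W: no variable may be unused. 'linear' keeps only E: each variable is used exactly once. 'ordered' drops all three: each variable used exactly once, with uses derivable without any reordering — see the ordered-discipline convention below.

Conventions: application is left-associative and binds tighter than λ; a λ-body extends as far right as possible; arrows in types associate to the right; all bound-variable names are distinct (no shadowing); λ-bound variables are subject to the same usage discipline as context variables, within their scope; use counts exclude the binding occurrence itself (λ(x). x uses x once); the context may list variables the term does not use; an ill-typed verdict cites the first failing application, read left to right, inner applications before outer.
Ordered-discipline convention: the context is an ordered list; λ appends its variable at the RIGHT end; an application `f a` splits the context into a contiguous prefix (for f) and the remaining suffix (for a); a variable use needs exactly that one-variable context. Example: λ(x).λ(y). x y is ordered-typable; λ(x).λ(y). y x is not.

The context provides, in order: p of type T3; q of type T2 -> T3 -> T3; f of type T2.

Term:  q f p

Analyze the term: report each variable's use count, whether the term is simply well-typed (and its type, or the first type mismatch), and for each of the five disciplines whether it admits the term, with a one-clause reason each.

use counts: p: 1, q: 1, f: 1
use order (left to right): q, f, p
typing: ✓ — T3
ordered: ✗ — no contiguous prefix/suffix split fits q, f, p
linear: ✓ — exactly-once usage across p, q, f
affine: ✓ — at most one use each (p, q, f)
relevant: ✓ — none of p, q, f goes unused
unrestricted: ✓ — simply typable at T3; W, C, E all held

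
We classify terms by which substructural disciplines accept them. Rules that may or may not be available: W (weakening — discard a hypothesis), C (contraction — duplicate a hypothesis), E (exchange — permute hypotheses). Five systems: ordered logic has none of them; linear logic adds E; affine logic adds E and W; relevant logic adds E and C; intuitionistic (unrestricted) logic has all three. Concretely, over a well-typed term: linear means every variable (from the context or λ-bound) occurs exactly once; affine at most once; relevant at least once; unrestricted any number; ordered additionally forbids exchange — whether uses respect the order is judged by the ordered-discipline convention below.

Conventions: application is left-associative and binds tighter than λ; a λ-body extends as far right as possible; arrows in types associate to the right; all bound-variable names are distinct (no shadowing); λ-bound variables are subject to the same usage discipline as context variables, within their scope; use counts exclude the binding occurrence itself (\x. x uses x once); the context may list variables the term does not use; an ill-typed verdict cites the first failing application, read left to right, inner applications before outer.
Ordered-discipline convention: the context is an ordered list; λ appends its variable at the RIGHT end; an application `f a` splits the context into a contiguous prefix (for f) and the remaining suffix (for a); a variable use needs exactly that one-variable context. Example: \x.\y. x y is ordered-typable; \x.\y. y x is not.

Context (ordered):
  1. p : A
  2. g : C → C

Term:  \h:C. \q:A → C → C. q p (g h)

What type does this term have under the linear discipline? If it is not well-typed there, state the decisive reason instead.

term : C → (A → C → C) → C
usage: p: 1×, g: 1×, h (λ-bound): 1×, q (λ-bound): 1×
order of uses: q, p, g, h
typing: ✓ — C → (A → C → C) → C
per-discipline verdicts: ordered ✗ · linear ✓ · affine ✓ · relevant ✓ · unrestricted ✓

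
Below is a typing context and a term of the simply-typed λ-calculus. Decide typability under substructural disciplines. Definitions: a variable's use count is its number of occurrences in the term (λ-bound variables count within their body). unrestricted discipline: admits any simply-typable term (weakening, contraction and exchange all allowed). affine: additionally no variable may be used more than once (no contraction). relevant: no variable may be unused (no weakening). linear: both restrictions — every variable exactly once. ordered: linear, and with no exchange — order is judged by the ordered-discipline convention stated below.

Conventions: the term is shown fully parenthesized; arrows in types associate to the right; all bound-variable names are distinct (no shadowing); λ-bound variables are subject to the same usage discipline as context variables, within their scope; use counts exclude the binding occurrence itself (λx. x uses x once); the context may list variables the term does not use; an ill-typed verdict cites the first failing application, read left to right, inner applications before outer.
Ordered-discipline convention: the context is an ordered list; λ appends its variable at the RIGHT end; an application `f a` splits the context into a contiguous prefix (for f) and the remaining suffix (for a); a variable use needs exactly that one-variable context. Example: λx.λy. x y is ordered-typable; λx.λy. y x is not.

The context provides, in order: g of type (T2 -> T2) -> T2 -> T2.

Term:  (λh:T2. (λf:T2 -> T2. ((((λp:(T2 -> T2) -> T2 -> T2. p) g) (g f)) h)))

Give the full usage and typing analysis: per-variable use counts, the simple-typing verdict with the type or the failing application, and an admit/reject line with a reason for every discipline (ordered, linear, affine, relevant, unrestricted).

variable uses: g ×2, h (λ-bound) ×1, f (λ-bound) ×1, p (λ-bound) ×1
order of uses: p, g, g, f, h
typing: well-typed at T2 -> (T2 -> T2) -> T2
ordered ✗ (repeated use of g ×2)
linear ✗ (repeated use of g ×2)
affine ✗ (repeated use of g ×2)
relevant ✓ (g, h, f, p: all used, weakening unneeded)
unrestricted ✓ (simply typable at T2 -> (T2 -> T2) -> T2; W, C, E all held)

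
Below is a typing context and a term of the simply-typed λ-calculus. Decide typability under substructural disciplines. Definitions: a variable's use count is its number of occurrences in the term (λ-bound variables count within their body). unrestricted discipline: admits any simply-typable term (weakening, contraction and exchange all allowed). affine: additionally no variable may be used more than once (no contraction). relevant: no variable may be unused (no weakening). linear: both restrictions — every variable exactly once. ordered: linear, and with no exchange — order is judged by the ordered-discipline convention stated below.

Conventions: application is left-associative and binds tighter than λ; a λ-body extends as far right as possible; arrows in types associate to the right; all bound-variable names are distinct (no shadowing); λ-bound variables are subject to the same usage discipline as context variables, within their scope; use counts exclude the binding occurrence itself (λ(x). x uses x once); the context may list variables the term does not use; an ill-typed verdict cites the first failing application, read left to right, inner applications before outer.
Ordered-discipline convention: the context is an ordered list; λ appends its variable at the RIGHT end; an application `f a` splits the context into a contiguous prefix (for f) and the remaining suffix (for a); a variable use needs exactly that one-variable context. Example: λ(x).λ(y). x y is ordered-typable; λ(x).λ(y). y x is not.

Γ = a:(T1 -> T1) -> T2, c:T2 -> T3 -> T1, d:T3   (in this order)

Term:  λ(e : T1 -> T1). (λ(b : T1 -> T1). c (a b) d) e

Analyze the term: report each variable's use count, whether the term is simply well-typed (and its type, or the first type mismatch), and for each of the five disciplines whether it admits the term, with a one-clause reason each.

counts: a ×1, c ×1, d ×1, e (λ-bound) ×1, b (λ-bound) ×1
uses in reading order: c, a, b, d, e
typing: well-typed at (T1 -> T1) -> T1
ordered: ✗ — no ordered split (uses run c, a, b, d, e)
linear: ✓ — each of a, c, d, e, b used exactly once
affine: ✓ — no duplicate uses among a, c, d, e, b
relevant: ✓ — at least one use each (a, c, d, e, b)
unrestricted: ✓ — simply typable at (T1 -> T1) -> T1; W, C, E all held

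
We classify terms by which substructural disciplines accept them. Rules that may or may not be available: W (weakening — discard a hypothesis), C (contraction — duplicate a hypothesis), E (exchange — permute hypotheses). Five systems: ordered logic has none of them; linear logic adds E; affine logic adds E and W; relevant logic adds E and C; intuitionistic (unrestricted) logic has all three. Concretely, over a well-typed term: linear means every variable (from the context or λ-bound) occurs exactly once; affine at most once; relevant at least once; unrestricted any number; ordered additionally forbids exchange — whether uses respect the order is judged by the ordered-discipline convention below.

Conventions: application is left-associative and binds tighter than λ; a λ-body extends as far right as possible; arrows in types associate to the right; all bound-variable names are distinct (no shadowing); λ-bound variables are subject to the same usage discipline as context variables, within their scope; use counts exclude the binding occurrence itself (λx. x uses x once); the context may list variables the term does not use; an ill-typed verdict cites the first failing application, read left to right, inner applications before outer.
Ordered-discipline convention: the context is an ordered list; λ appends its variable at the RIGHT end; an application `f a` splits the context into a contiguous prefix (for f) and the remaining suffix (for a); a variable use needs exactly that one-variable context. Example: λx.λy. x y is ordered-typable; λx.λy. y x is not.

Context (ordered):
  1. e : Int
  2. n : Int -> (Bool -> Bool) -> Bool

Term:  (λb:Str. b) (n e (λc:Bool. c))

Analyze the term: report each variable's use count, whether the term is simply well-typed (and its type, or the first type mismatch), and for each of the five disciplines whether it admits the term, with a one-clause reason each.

counts: e=1; n=1; b (bound)=1; c (bound)=1
left-to-right use order: b, n, e, c
typing: ill-typed: an application expects Str but receives Bool
ordered: ✗ — the type mismatch rejects it
linear: ✗ — not simply typable
affine: ✗ — fails simple typing
relevant: ✗ — a type mismatch blocks all five
unrestricted: ✗ — the type mismatch rejects it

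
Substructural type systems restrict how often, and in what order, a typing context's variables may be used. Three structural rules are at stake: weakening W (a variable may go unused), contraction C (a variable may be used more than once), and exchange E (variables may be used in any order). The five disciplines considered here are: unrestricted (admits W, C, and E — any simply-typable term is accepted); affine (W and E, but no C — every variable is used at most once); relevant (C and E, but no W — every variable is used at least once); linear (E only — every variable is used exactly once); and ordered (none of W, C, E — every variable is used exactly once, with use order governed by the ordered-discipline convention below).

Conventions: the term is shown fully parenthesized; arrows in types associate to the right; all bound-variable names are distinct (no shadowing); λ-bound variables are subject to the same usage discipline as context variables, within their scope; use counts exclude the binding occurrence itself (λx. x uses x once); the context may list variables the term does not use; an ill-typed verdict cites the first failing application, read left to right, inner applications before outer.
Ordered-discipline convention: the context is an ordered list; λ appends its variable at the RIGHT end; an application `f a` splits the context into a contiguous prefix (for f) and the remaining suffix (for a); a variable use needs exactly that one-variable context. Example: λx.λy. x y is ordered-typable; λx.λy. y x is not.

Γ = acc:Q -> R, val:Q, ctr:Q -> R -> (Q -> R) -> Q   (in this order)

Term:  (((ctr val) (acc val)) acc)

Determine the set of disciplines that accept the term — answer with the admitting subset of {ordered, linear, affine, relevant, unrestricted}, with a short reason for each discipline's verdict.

accepted by: relevant, unrestricted
usage: acc: 2×, val: 2×, ctr: 1×
left-to-right use order: ctr, val, acc, val, acc
typing: ✓ — Q
ordered: ✗ — uses contraction: acc ×2, val ×2
linear: ✗ — uses contraction: acc ×2, val ×2
affine: ✗ — uses contraction: acc ×2, val ×2
relevant: ✓ — acc, val, ctr: all used, weakening unneeded
unrestricted: ✓ — type-checks (Q) and nothing is barred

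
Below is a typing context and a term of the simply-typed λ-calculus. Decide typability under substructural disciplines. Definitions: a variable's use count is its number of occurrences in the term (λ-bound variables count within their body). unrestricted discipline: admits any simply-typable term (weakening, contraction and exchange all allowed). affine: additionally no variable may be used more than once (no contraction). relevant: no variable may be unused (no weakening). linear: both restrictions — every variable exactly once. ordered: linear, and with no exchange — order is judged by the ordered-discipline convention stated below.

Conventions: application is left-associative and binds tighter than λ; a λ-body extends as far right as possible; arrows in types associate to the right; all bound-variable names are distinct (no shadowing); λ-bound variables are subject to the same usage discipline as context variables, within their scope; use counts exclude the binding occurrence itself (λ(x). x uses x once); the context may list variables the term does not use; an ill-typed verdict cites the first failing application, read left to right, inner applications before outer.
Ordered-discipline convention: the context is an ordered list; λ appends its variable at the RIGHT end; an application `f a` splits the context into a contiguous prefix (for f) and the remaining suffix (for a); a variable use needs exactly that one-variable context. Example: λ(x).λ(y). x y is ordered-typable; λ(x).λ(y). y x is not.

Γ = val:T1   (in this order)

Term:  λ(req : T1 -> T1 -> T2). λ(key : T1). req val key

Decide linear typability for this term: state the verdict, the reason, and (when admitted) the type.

yes — single use per variable (val, req, key); term : (T1 -> T1 -> T2) -> T1 -> T2
counts: val: 1×, req [bound]: 1×, key [bound]: 1×
order of uses: req, val, key
typing: well-typed — term : (T1 -> T1 -> T2) -> T1 -> T2
across the five disciplines: ordered ✗ | linear ✓ | affine ✓ | relevant ✓ | unrestricted ✓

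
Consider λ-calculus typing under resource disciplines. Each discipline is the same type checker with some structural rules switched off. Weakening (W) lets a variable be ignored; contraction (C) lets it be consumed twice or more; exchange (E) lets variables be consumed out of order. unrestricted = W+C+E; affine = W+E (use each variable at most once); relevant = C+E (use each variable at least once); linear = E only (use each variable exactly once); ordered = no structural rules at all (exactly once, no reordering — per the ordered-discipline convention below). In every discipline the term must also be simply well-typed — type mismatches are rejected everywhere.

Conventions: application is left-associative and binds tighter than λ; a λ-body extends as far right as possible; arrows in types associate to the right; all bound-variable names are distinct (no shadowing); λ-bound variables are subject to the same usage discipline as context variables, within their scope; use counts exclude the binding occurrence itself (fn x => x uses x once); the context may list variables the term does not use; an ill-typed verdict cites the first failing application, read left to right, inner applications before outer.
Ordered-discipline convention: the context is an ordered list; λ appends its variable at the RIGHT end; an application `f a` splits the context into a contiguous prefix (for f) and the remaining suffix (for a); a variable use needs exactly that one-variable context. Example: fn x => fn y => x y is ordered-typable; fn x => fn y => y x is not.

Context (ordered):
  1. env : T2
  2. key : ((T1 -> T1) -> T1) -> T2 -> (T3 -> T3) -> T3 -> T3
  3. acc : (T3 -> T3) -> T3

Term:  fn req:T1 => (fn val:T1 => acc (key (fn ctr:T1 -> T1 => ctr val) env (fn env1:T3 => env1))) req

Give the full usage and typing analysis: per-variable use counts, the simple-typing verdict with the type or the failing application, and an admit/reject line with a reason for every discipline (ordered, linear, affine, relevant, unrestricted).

variable uses: env ×1; key ×1; acc ×1; req (λ-bound) ×1; val (λ-bound) ×1; ctr (λ-bound) ×1; env1 (λ-bound) ×1
use order (left to right): acc, key, ctr, val, env, env1, req
typing: well-typed — term : T1 -> T3
ordered ✗ (no ordered split (uses run acc, key, ctr, val, env, env1, req))
linear ✓ (each of env, key, acc, req, val, ctr, env1 used exactly once)
affine ✓ (none of env, key, acc, req, val, ctr, env1 used more than once)
relevant ✓ (at least one use each (env, key, acc, req, val, ctr, env1))
unrestricted ✓ (type-checks (T1 -> T3) and nothing is barred)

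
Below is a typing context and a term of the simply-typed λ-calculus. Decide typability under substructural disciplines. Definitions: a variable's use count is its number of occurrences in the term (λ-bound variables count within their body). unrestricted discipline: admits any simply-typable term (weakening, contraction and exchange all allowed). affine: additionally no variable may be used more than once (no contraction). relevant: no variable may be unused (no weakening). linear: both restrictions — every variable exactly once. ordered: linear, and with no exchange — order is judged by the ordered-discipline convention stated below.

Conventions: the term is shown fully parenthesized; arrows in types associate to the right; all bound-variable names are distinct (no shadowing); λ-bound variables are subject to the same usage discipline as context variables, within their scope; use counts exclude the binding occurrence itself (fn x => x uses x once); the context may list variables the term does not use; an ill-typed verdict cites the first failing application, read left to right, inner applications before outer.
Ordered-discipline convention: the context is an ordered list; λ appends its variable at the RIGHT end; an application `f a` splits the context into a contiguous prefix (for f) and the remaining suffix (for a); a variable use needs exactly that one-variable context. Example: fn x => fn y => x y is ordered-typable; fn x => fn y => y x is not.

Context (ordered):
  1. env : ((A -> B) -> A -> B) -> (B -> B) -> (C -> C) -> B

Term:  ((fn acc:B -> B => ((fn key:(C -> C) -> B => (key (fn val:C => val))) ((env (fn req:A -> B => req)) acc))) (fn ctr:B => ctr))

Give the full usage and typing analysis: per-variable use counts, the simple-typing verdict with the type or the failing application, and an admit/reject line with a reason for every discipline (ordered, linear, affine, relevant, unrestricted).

counts: env=1, acc [bound]=1, key [bound]=1, val [bound]=1, req [bound]=1, ctr [bound]=1
use order (left to right): key, val, env, req, acc, ctr
typing: well-typed — term : B
ordered: ✓, single-use (env, acc, key, val, req, ctr), ordered derivation ok
linear: ✓, exactly-once usage across env, acc, key, val, req, ctr
affine: ✓, at most one use each (env, acc, key, val, req, ctr)
relevant: ✓, env, acc, key, val, req, ctr: all used, weakening unneeded
unrestricted: ✓, well-typed at B; no restrictions here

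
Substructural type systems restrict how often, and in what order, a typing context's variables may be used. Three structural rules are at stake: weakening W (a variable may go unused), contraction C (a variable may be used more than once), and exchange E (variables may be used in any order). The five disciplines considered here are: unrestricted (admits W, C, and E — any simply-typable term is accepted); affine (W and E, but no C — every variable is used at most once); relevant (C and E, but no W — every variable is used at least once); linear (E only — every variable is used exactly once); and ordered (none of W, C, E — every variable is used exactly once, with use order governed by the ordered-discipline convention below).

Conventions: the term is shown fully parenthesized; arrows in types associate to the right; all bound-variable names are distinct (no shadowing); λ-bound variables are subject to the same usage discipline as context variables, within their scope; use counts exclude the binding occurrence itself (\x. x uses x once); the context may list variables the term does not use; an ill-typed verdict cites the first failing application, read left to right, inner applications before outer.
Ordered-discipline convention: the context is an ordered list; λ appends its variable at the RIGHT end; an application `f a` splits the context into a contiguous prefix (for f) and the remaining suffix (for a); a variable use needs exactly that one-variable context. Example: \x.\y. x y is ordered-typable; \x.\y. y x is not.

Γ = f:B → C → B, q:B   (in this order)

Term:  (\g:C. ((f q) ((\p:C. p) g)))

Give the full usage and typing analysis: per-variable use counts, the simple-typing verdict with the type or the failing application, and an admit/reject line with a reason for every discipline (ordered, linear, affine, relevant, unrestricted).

use counts: f: 1×; q: 1×; g (λ-bound): 1×; p (λ-bound): 1×
uses in reading order: f, q, p, g
typing: well-typed — term : C → B
ordered: ✓ — f, q, g, p once each; derivable with no W/C/E
linear: ✓ — single use per variable (f, q, g, p)
affine: ✓ — no duplicate uses among f, q, g, p
relevant: ✓ — every one of f, q, g, p appears
unrestricted: ✓ — well-typed at C → B; no restrictions here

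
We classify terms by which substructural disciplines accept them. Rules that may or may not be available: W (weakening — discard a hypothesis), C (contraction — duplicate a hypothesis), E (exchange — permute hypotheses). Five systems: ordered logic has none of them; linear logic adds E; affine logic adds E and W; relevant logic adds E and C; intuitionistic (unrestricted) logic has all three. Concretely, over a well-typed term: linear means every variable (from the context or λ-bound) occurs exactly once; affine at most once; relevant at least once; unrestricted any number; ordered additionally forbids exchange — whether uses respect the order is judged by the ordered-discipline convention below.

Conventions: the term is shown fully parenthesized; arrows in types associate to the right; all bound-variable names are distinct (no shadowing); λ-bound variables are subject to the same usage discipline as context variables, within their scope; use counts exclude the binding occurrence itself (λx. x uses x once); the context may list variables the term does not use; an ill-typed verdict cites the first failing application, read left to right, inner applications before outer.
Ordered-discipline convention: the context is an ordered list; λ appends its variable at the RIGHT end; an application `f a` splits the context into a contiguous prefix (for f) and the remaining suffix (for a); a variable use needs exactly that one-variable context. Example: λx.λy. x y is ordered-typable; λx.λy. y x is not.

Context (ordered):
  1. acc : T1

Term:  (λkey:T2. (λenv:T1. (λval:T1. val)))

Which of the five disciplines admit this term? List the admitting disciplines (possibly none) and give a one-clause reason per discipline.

admitting disciplines: affine, unrestricted
usage: acc ×0; key [bound] ×0; env [bound] ×0; val [bound] ×1
use order (left to right): val
typing: ✓ — T2 → T1 → T1 → T1
ordered: ✗, unused: acc, key, env — weakening required
linear: ✗, unused: acc, key, env — weakening required
affine: ✓, none of acc, key, env, val used more than once
relevant: ✗, unused: acc, key, env — weakening required
unrestricted: ✓, type-checks (T2 → T1 → T1 → T1) and nothing is barred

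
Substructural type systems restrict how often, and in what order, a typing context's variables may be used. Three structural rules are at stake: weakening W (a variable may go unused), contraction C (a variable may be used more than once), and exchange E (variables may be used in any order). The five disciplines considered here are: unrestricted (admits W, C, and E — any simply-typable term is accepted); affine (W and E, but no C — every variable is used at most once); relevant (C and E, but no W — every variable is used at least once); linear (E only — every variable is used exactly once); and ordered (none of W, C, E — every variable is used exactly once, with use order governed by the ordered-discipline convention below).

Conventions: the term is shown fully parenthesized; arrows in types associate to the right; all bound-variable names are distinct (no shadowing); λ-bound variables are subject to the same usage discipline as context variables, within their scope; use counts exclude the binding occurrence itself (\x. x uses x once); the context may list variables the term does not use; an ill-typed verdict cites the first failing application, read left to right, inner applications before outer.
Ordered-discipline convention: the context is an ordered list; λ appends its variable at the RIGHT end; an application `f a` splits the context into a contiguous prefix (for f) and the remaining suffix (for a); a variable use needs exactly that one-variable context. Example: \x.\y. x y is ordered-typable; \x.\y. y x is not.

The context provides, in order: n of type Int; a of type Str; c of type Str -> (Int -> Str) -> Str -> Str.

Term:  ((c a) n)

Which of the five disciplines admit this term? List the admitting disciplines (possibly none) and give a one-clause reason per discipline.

accepted by: none
variable uses: n: 1, a: 1, c: 1
uses in reading order: c, a, n
typing: ill-typed: an application expects Int -> Str but receives Int
ordered: ✗, a type mismatch blocks all five
linear: ✗, the type mismatch rejects it
affine: ✗, not simply typable
relevant: ✗, fails simple typing
unrestricted: ✗, a type mismatch blocks all five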